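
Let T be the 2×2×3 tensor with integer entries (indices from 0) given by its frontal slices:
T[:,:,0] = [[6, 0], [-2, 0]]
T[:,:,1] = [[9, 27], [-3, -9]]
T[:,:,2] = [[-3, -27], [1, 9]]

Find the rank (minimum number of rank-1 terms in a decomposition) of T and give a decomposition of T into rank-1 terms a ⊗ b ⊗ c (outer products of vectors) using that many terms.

rank(T) = 2

Lower bound: the mode-3 unfolding of T (rows indexed by k, columns by (i,j) = (0,0), (0,1), (1,0), (1,1)) is [[6, 0, -2, 0], [9, 27, -3, -9], [-3, -27, 1, 9]].
There the 2×2 minor on rows k ∈ {0, 1}, columns (i,j) ∈ {(0,0), (0,1)} is det [[6, 0], [9, 27]] = 162 ≠ 0, so this unfolding has rank ≥ 2; CP rank is at least every unfolding rank, so rank(T) ≥ 2. (Unfolding ranks only ever bound the CP rank from below — rank(T) can be strictly larger than all of them — so the matching upper bound has to come from an explicit 2-term decomposition.)
Upper bound — finding two terms. Every mode-1 slice of T is a multiple of one matrix: T[i,:,:] = a[i]·M with a = [3, -1] and M = [[2, 3, -1], [0, 9, -9]] (rows indexed by j, columns by k). So it suffices to write M as a sum of two rank-1 matrices.
Splitting M by its rows (j = 0, 1), M = [1, 0][2, 3, -1]ᵀ + [0, 1][0, 9, -9]ᵀ.
Hence T = [3, -1] ⊗ [1, 0] ⊗ [2, 3, -1] + [3, -1] ⊗ [0, 1] ⊗ [0, 9, -9], so rank(T) ≤ 2.
These bounds meet, so rank(T) = 2.
Check entry T[1,0,2] = 1: (-1)·(1)·(-1) + (-1)·(0)·(-9) = 1.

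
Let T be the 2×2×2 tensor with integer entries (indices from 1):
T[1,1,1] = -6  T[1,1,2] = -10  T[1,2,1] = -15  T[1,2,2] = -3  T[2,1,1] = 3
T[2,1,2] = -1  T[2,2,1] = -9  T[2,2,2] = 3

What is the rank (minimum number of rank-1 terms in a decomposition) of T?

Lower bound: the mode-1 unfolding of T (rows indexed by i, columns by (j,k) = (1,1), (1,2), (2,1), (2,2)) is [[-6, -10, -15, -3], [3, -1, -9, 3]].
There the 2×2 minor on rows i ∈ {1, 2}, columns (j,k) ∈ {(1,1), (1,2)} is det [[-6, -10], [3, -1]] = 36 ≠ 0, so this unfolding has rank ≥ 2; CP rank is at least every unfolding rank, so rank(T) ≥ 2. (Flattening ranks never certify an upper bound on CP rank; for that we must actually write T with 2 rank-1 terms.)
Upper bound — finding two terms. Write S_k = T[:,:,k] for the frontal slices: S₁ = [[-6, -15], [3, -9]], S₂ = [[-10, -3], [-1, 3]].
If T = a₁ ⊗ b₁ ⊗ c₁ + a₂ ⊗ b₂ ⊗ c₂ then each S_k = c₁[k]·a₁b₁ᵀ + c₂[k]·a₂b₂ᵀ. S₁ and S₂ are linearly independent, so a₁b₁ᵀ and a₂b₂ᵀ must span the same plane of matrices: they are the rank-1 matrices of the form x·S₁ + y·S₂.
det(x·S₁ + y·S₂) is 99·x² + 66·xy − 33·y² = 33·(3·x − y)(x + y), vanishing at (x:y) = (1:3) and (1:-1).
M₁ = S₁ + 3·S₂ = [[-36, -24], [0, 0]] = (-12)·[1, 0][3, 2]ᵀ and M₂ = S₁ − S₂ = [[4, -12], [4, -12]] = 4·[1, 1][1, -3]ᵀ, so take a₁ = [1, 0], b₁ = [3, 2], a₂ = [1, 1], b₂ = [1, -3].
Each slice is an integer combination of E₁ = a₁b₁ᵀ and E₂ = a₂b₂ᵀ: S₁ = −3·E₁ + 3·E₂, S₂ = −3·E₁ − E₂; reading off coefficients, c₁ = [-3, -3] and c₂ = [3, -1].
Hence T = [1, 0] ⊗ [3, 2] ⊗ [-3, -3] + [1, 1] ⊗ [1, -3] ⊗ [3, -1], so rank(T) ≤ 2.
These bounds meet, so rank(T) = 2.

2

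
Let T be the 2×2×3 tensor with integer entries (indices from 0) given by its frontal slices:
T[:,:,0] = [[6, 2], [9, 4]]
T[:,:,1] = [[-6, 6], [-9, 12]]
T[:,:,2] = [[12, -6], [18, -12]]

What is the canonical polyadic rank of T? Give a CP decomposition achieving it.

rank(T) = 2

Lower bound: in the mode-3 unfolding of T (rows indexed by k, columns by (i,j)) the 2×2 minor on rows k ∈ {0, 1}, columns (i,j) ∈ {(0,0), (0,1)} is det [[6, 2], [-6, 6]] = 48 ≠ 0, so that unfolding has rank ≥ 2 and hence rank(T) ≥ 2 (CP rank is at least every unfolding rank, though it can be larger).
Upper bound: with S_k = T[:,:,k], the two rank-1 terms a₁b₁ᵀ, a₂b₂ᵀ are the rank-1 members of the pencil x·S₀ + y·S₁.
det(x·S₀ + y·S₁) is 6·x² + 12·xy − 18·y² = 6·(x + 3·y)(x − y), vanishing at (x:y) = (3:-1) and (1:1).
M₁ = 3·S₀ − S₁ = [[24, 0], [36, 0]] = 12·[2, 3][1, 0]ᵀ and M₂ = S₀ + S₁ = [[0, 8], [0, 16]] = 8·[1, 2][0, 1]ᵀ, so take a₁ = [2, 3], b₁ = [1, 0], a₂ = [1, 2], b₂ = [0, 1].
Each slice is an integer combination of E₁ = a₁b₁ᵀ and E₂ = a₂b₂ᵀ: S₀ = 3·E₁ + 2·E₂, S₁ = −3·E₁ + 6·E₂, S₂ = 6·E₁ − 6·E₂; reading off coefficients, c₁ = [3, -3, 6] and c₂ = [2, 6, -6].
Hence T = [2, 3] (x) [1, 0] (x) [3, -3, 6] + [1, 2] (x) [0, 1] (x) [2, 6, -6], so rank(T) ≤ 2.
These bounds meet, so rank(T) = 2.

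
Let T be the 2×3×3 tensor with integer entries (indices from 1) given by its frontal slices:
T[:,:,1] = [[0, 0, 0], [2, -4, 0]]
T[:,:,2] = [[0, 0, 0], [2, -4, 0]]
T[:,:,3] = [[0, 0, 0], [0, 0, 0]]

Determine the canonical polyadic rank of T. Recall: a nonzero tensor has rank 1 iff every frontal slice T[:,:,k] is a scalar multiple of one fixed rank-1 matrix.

Lower bound: T ≠ 0 (e.g. T[2,1,1] = 2), so rank(T) ≥ 1.
Upper bound: the mode-1 fibre T[:,1,1] = [0, 2] gives a = [0, 1] (primitive direction); the mode-2 fibre T[2,:,1] = [2, -4, 0] gives b = [1, -2, 0]; then c[k] = T[2,1,k] / (a[2]·b[1]) = [2, 2, 0] / 1 = [2, 2, 0].
Expanding [0, 1] ⊗ [1, -2, 0] ⊗ [2, 2, 0] reproduces all 18 entries of T, so T = [0, 1] ⊗ [1, -2, 0] ⊗ [2, 2, 0] and rank(T) ≤ 1.
These bounds meet, so rank(T) = 1.

1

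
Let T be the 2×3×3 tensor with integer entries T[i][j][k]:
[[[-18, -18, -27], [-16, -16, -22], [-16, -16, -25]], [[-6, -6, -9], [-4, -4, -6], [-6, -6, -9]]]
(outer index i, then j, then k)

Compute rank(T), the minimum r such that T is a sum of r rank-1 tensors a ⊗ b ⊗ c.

Lower bound: in the mode-2 unfolding of T (rows indexed by j, columns by (i,k)) the 2×2 minor on rows j ∈ {0, 1}, columns (i,k) ∈ {(0,0), (0,2)} is det [[-18, -27], [-16, -22]] = -36 ≠ 0, so that unfolding has rank ≥ 2 and hence rank(T) ≥ 2 (CP rank is at least every unfolding rank, though it can be larger).
Upper bound: with S_k = T[:,:,k], the two rank-1 terms a₁b₁ᵀ, a₂b₂ᵀ are the rank-1 members of the pencil x·S₀ + y·S₂.
The 2×2 minor of x·S₀ + y·S₂ on rows {0,1}, columns {0,1} is −24·x² − 60·xy − 36·y² = (-12)·(2·x + 3·y)(x + y), vanishing at (x:y) = (3:-2) and (1:-1).
M₁ = 3·S₀ − 2·S₂ = [[0, -4, 2], [0, 0, 0]] = (-2)·[1, 0][0, 2, -1]ᵀ and M₂ = S₀ − S₂ = [[9, 6, 9], [3, 2, 3]] = [3, 1][3, 2, 3]ᵀ, so take a₁ = [1, 0], b₁ = [0, 2, -1], a₂ = [3, 1], b₂ = [3, 2, 3].
Each slice is an integer combination of E₁ = a₁b₁ᵀ and E₂ = a₂b₂ᵀ: S₀ = −2·E₁ − 2·E₂, S₁ = −2·E₁ − 2·E₂, S₂ = −2·E₁ − 3·E₂; reading off coefficients, c₁ = [-2, -2, -2] and c₂ = [-2, -2, -3].
Hence T = [1, 0] ⊗ [0, 2, -1] ⊗ [-2, -2, -2] + [3, 1] ⊗ [3, 2, 3] ⊗ [-2, -2, -3], so rank(T) ≤ 2.
These bounds meet, so rank(T) = 2.

2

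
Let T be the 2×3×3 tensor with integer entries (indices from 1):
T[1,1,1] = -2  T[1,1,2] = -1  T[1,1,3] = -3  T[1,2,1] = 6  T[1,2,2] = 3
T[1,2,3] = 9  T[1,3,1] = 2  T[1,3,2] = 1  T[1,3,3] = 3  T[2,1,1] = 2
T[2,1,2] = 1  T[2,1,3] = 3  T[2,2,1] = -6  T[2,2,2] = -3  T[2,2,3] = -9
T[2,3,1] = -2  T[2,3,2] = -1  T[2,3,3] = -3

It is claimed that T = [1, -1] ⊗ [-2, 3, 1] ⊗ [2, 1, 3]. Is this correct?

Reconstruct entry (1,1,1) from the claimed factors: Σₗ aₗ[1]bₗ[1]cₗ[1] = (1)·(-2)·(2) = -4, but T[1,1,1] = -2. The claim is false.

No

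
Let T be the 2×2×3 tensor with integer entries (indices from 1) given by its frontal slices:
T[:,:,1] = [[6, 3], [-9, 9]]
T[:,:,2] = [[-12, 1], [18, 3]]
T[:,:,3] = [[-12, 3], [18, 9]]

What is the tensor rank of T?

Lower bound: the mode-3 unfolding of T (rows indexed by k, columns by (i,j) = (1,1), (1,2), (2,1), (2,2)) is [[6, 3, -9, 9], [-12, 1, 18, 3], [-12, 3, 18, 9]].
There the 2×2 minor on rows k ∈ {1, 2}, columns (i,j) ∈ {(1,1), (1,2)} is det [[6, 3], [-12, 1]] = 42 ≠ 0, so this unfolding has rank ≥ 2; CP rank is at least every unfolding rank, so rank(T) ≥ 2. (Flattening ranks never certify an upper bound on CP rank; for that we must actually write T with 2 rank-1 terms.)
Upper bound — finding two terms. Write S_k = T[:,:,k] for the frontal slices: S₁ = [[6, 3], [-9, 9]], S₂ = [[-12, 1], [18, 3]], S₃ = [[-12, 3], [18, 9]].
If T = a₁ ⊗ b₁ ⊗ c₁ + a₂ ⊗ b₂ ⊗ c₂ then each S_k = c₁[k]·a₁b₁ᵀ + c₂[k]·a₂b₂ᵀ. S₁ and S₂ are linearly independent, so a₁b₁ᵀ and a₂b₂ᵀ must span the same plane of matrices: they are the rank-1 matrices of the form x·S₁ + y·S₂.
det(x·S₁ + y·S₂) is 81·x² − 135·xy − 54·y² = 27·(x − 2·y)(3·x + y), vanishing at (x:y) = (2:1) and (1:-3).
M₁ = 2·S₁ + S₂ = [[0, 7], [0, 21]] = 7·[1, 3][0, 1]ᵀ and M₂ = S₁ − 3·S₂ = [[42, 0], [-63, 0]] = 21·[2, -3][1, 0]ᵀ, so take a₁ = [1, 3], b₁ = [0, 1], a₂ = [2, -3], b₂ = [1, 0].
Each slice is an integer combination of E₁ = a₁b₁ᵀ and E₂ = a₂b₂ᵀ: S₁ = 3·E₁ + 3·E₂, S₂ = E₁ − 6·E₂, S₃ = 3·E₁ − 6·E₂; reading off coefficients, c₁ = [3, 1, 3] and c₂ = [3, -6, -6].
Hence T = [1, 3] ⊗ [0, 1] ⊗ [3, 1, 3] + [2, -3] ⊗ [1, 0] ⊗ [3, -6, -6], so rank(T) ≤ 2.
These bounds meet, so rank(T) = 2.

2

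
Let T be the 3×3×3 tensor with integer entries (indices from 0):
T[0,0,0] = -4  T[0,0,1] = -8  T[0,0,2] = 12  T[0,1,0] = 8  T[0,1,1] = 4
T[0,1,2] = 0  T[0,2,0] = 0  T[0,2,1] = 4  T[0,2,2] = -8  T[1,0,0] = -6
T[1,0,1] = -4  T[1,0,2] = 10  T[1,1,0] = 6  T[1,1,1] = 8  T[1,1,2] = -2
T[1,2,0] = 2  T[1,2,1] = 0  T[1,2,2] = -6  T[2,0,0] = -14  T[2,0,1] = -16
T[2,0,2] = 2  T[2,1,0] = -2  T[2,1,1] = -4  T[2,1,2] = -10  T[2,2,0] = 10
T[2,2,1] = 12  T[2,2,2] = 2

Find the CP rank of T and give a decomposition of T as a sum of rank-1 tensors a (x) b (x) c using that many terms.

rank(T) = 3

Lower bound: the mode-1 unfolding of T (rows indexed by i, columns by (j,k) = (0,0), (0,1), (0,2), (1,0), (1,1), (1,2), (2,0), (2,1), (2,2)) is [[-4, -8, 12, 8, 4, 0, 0, 4, -8], [-6, -4, 10, 6, 8, -2, 2, 0, -6], [-14, -16, 2, -2, -4, -10, 10, 12, 2]].
There the 3×3 minor on rows i ∈ {0, 1, 2}, columns (j,k) ∈ {(0,0), (0,1), (0,2)} is det [[-4, -8, 12], [-6, -4, 10], [-14, -16, 2]] = 896 ≠ 0, so this unfolding has rank ≥ 3; CP rank is at least every unfolding rank, so rank(T) ≥ 3. (Unfolding ranks only ever bound the CP rank from below — rank(T) can be strictly larger than all of them — so the matching upper bound has to come from an explicit 3-term decomposition.)
Upper bound: T is a sum of 3 rank-1 terms, T = [0, 1, -2] (x) [1, 1, -1] (x) [2, 4, 2] + [1, 1, 1] (x) [2, -1, -1] (x) [-4, -4, 4] + [2, 0, -1] (x) [1, 1, -1] (x) [2, 0, 2] (one valid choice — decompositions are not unique — normalised so each a, b is primitive with positive first nonzero entry; check it by expanding all entries), so rank(T) ≤ 3.
These bounds meet, so rank(T) = 3.
Check entry T[1,0,0] = -6: (1)·(1)·(2) + (1)·(2)·(-4) + (0)·(1)·(2) = -6.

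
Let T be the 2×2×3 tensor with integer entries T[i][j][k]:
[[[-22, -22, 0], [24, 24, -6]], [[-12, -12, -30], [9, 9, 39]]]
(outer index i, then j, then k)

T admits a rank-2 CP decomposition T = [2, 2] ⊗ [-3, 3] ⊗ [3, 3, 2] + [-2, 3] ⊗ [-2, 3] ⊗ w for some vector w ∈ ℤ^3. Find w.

w = [-1, -1, 3]

Subtract the known terms from T to get the rank-1 residual R = [-2, 3] ⊗ [-2, 3] ⊗ w, so R[i,j,k] = a[i]·b[j]·w[k]. Pick indices with nonzero a[0]·b[0] = (-2)·(-2) = 4. Only the fibre through (0,0,·) is needed: R[0,0,:] = T[0,0,:] − Σₗ aₗ[0]bₗ[0]cₗ = [-22, -22, 0] − (2)·(-3)·[3, 3, 2] = [-4, -4, 12]. Then w[k] = R[0,0,k] / 4 for each k, giving w = [-4, -4, 12] / 4 = [-1, -1, 3].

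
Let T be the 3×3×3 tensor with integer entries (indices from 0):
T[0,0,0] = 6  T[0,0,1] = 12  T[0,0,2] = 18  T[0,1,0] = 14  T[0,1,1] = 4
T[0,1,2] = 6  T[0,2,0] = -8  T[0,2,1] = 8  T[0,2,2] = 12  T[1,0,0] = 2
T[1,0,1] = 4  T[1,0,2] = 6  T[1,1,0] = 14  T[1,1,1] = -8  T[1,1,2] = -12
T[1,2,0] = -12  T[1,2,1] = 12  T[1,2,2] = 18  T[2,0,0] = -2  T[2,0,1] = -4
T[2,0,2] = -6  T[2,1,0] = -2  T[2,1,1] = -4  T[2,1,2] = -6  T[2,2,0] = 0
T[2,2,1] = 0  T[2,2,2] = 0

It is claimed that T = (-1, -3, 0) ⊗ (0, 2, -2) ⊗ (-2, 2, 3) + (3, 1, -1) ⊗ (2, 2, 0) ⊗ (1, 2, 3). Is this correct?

Reconstruct entry (0,1,0) from the claimed factors: Σₗ aₗ[0]bₗ[1]cₗ[0] = (-1)·(2)·(-2) + (3)·(2)·(1) = 10, but T[0,1,0] = 14. The claim is false.

No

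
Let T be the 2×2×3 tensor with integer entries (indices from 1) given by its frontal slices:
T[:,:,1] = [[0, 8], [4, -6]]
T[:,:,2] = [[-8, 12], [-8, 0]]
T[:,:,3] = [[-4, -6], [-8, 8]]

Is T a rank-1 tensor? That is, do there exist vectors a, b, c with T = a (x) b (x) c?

No

The mode-3 unfolding of T (rows indexed by k, columns by (i,j) = (1,1), (1,2), (2,1), (2,2)) is [[0, 8, 4, -6], [-8, 12, -8, 0], [-4, -6, -8, 8]].
There the 3×3 minor on rows k ∈ {1, 2, 3}, columns (i,j) ∈ {(1,1), (1,2), (2,1)} is det [[0, 8, 4], [-8, 12, -8], [-4, -6, -8]] = 128 ≠ 0, so this unfolding has rank ≥ 3; CP rank is at least every unfolding rank, so rank(T) ≥ 3.
In particular rank(T) ≥ 3 > 1, so T is not rank-1.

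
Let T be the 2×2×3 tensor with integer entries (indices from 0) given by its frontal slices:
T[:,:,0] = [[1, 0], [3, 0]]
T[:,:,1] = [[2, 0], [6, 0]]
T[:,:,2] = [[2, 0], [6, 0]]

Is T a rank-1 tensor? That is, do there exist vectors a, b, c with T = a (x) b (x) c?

If T = a (x) b (x) c then every fibre of T is a multiple of the corresponding factor, so read the factors off the fibres through the nonzero entry T[0,0,0] = 1.
The mode-1 fibre T[:,0,0] = [1, 3] gives a = [1, 3] (primitive direction); the mode-2 fibre T[0,:,0] = [1, 0] gives b = [1, 0]; then c[k] = T[0,0,k] / (a[0]·b[0]) = [1, 2, 2] / 1 = [1, 2, 2].
Expanding [1, 3] (x) [1, 0] (x) [1, 2, 2] reproduces all 12 entries of T, so T = [1, 3] (x) [1, 0] (x) [1, 2, 2] and rank(T) ≤ 1.
Equivalently every frontal slice T[:,:,k] is c[k] times the rank-1 matrix [1, 3] (x) [1, 0]. So T has rank 1 (it is nonzero).

Yes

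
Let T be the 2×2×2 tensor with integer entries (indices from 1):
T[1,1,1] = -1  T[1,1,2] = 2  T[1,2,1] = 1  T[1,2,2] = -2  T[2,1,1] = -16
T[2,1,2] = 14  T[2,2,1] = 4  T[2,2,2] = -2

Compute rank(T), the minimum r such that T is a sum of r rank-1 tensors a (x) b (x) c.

2

Lower bound: the mode-2 unfolding of T (rows indexed by j, columns by (i,k) = (1,1), (1,2), (2,1), (2,2)) is [[-1, 2, -16, 14], [1, -2, 4, -2]].
There the 2×2 minor on rows j ∈ {1, 2}, columns (i,k) ∈ {(1,1), (2,1)} is det [[-1, -16], [1, 4]] = 12 ≠ 0, so this unfolding has rank ≥ 2; CP rank is at least every unfolding rank, so rank(T) ≥ 2. (Unfolding ranks only ever bound the CP rank from below — rank(T) can be strictly larger than all of them — so the matching upper bound has to come from an explicit 2-term decomposition.)
Upper bound — finding two terms. Write S_k = T[:,:,k] for the frontal slices: S₁ = [[-1, 1], [-16, 4]], S₂ = [[2, -2], [14, -2]].
If T = a₁ (x) b₁ (x) c₁ + a₂ (x) b₂ (x) c₂ then each S_k = c₁[k]·a₁b₁ᵀ + c₂[k]·a₂b₂ᵀ. S₁ and S₂ are linearly independent, so a₁b₁ᵀ and a₂b₂ᵀ must span the same plane of matrices: they are the rank-1 matrices of the form x·S₁ + y·S₂.
det(x·S₁ + y·S₂) is 12·x² − 36·xy + 24·y² = 12·(x − 2·y)(x − y), vanishing at (x:y) = (2:1) and (1:1).
M₁ = 2·S₁ + S₂ = [[0, 0], [-18, 6]] = (-6)·[0, 1][3, -1]ᵀ and M₂ = S₁ + S₂ = [[1, -1], [-2, 2]] = [1, -2][1, -1]ᵀ, so take a₁ = [0, 1], b₁ = [3, -1], a₂ = [1, -2], b₂ = [1, -1].
Each slice is an integer combination of E₁ = a₁b₁ᵀ and E₂ = a₂b₂ᵀ: S₁ = −6·E₁ − E₂, S₂ = 6·E₁ + 2·E₂; reading off coefficients, c₁ = [-6, 6] and c₂ = [-1, 2].
Hence T = [0, 1] (x) [3, -1] (x) [-6, 6] + [1, -2] (x) [1, -1] (x) [-1, 2], so rank(T) ≤ 2.
These bounds meet, so rank(T) = 2.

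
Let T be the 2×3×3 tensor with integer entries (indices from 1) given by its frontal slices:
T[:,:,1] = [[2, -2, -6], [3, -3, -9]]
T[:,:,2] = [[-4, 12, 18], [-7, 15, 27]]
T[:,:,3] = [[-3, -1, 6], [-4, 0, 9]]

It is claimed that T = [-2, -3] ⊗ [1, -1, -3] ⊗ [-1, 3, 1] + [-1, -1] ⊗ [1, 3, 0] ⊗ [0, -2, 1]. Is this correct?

Reconstruct entrywise from the claimed factors. For example, T[1,1,1] = 2 and Σₗ aₗ[1]bₗ[1]cₗ[1] = (-2)·(1)·(-1) + (-1)·(1)·(0) = 2; checking all 18 entries, every one matches. The claim holds.

Yes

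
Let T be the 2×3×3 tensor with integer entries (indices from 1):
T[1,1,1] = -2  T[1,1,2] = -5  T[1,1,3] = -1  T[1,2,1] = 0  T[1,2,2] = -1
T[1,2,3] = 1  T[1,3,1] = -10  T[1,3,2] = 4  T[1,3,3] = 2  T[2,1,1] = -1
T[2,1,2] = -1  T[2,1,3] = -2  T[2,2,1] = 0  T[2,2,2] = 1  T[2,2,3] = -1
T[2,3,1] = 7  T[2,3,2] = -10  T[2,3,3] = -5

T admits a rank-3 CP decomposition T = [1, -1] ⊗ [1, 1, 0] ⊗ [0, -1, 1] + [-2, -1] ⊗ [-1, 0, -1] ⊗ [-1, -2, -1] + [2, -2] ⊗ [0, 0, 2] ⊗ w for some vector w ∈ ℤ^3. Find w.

w = [-2, 2, 1]

Subtract the known terms from T to get the rank-1 residual R = [2, -2] ⊗ [0, 0, 2] ⊗ w, so R[i,j,k] = a[i]·b[j]·w[k]. Pick indices with nonzero a[1]·b[3] = (2)·(2) = 4. Only the fibre through (1,3,·) is needed: R[1,3,:] = T[1,3,:] − Σₗ aₗ[1]bₗ[3]cₗ = [-10, 4, 2] − (1)·(0)·[0, -1, 1] − (-2)·(-1)·[-1, -2, -1] = [-8, 8, 4]. Then w[k] = R[1,3,k] / 4 for each k, giving w = [-8, 8, 4] / 4 = [-2, 2, 1].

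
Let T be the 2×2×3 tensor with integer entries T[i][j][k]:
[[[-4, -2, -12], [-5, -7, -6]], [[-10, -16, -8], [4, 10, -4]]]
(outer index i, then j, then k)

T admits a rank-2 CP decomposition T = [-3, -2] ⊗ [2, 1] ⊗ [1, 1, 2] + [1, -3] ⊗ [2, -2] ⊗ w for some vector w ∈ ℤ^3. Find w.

Subtract the known terms from T to get the rank-1 residual R = [1, -3] ⊗ [2, -2] ⊗ w, so R[i,j,k] = a[i]·b[j]·w[k]. Pick indices with nonzero a[0]·b[0] = (1)·(2) = 2. Only the fibre through (0,0,·) is needed: R[0,0,:] = T[0,0,:] − Σₗ aₗ[0]bₗ[0]cₗ = [-4, -2, -12] − (-3)·(2)·[1, 1, 2] = [2, 4, 0]. Then w[k] = R[0,0,k] / 2 for each k, giving w = [2, 4, 0] / 2 = [1, 2, 0].

w = [1, 2, 0]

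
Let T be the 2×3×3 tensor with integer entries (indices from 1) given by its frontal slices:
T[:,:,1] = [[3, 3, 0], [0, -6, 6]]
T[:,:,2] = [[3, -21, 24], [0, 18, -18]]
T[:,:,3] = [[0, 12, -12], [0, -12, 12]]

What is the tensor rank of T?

2

Lower bound: the mode-1 unfolding of T (rows indexed by i, columns by (j,k) = (1,1), (1,2), (1,3), (2,1), (2,2), (2,3), (3,1), (3,2), (3,3)) is [[3, 3, 0, 3, -21, 12, 0, 24, -12], [0, 0, 0, -6, 18, -12, 6, -18, 12]].
There the 2×2 minor on rows i ∈ {1, 2}, columns (j,k) ∈ {(1,1), (2,1)} is det [[3, 3], [0, -6]] = -18 ≠ 0, so this unfolding has rank ≥ 2; CP rank is at least every unfolding rank, so rank(T) ≥ 2. (This is only a lower bound: in general the CP rank may exceed every unfolding rank, so we still need to exhibit 2 rank-1 terms summing to T.)
Upper bound — finding two terms. Write S_k = T[:,:,k] for the frontal slices: S₁ = [[3, 3, 0], [0, -6, 6]], S₂ = [[3, -21, 24], [0, 18, -18]], S₃ = [[0, 12, -12], [0, -12, 12]].
If T = a₁ ⊗ b₁ ⊗ c₁ + a₂ ⊗ b₂ ⊗ c₂ then each S_k = c₁[k]·a₁b₁ᵀ + c₂[k]·a₂b₂ᵀ. S₁ and S₂ are linearly independent, so a₁b₁ᵀ and a₂b₂ᵀ must span the same plane of matrices: they are the rank-1 matrices of the form x·S₁ + y·S₂.
The 2×2 minor of x·S₁ + y·S₂ on rows {1,2}, columns {1,2} is −18·x² + 36·xy + 54·y² = (-18)·(x − 3·y)(x + y), vanishing at (x:y) = (3:1) and (1:-1).
M₁ = 3·S₁ + S₂ = [[12, -12, 24], [0, 0, 0]] = 12·[1, 0][1, -1, 2]ᵀ and M₂ = S₁ − S₂ = [[0, 24, -24], [0, -24, 24]] = 24·[1, -1][0, 1, -1]ᵀ, so take a₁ = [1, 0], b₁ = [1, -1, 2], a₂ = [1, -1], b₂ = [0, 1, -1].
Each slice is an integer combination of E₁ = a₁b₁ᵀ and E₂ = a₂b₂ᵀ: S₁ = 3·E₁ + 6·E₂, S₂ = 3·E₁ − 18·E₂, S₃ = 12·E₂; reading off coefficients, c₁ = [3, 3, 0] and c₂ = [6, -18, 12].
Hence T = [1, 0] ⊗ [1, -1, 2] ⊗ [3, 3, 0] + [1, -1] ⊗ [0, 1, -1] ⊗ [6, -18, 12], so rank(T) ≤ 2.
These bounds meet, so rank(T) = 2.
Check entry T[1,2,1] = 3: (1)·(-1)·(3) + (1)·(1)·(6) = 3.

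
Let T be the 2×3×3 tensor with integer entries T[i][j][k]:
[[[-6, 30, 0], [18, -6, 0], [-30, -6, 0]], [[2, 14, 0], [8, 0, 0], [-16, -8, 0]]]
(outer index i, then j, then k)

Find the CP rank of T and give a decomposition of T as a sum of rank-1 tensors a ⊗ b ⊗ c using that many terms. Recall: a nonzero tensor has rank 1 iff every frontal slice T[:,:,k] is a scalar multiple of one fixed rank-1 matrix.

rank(T) = 2

Lower bound: the mode-3 unfolding of T (rows indexed by k, columns by (i,j) = (0,0), (0,1), (0,2), (1,0), (1,1), (1,2)) is [[-6, 18, -30, 2, 8, -16], [30, -6, -6, 14, 0, -8], [0, 0, 0, 0, 0, 0]].
There the 2×2 minor on rows k ∈ {0, 1}, columns (i,j) ∈ {(0,0), (0,1)} is det [[-6, 18], [30, -6]] = -504 ≠ 0, so this unfolding has rank ≥ 2; CP rank is at least every unfolding rank, so rank(T) ≥ 2. (This is only a lower bound: in general the CP rank may exceed every unfolding rank, so we still need to exhibit 2 rank-1 terms summing to T.)
Upper bound — finding two terms. Write S_k = T[:,:,k] for the frontal slices: S₀ = [[-6, 18, -30], [2, 8, -16]], S₁ = [[30, -6, -6], [14, 0, -8]], S₂ = [[0, 0, 0], [0, 0, 0]].
If T = a₁ ⊗ b₁ ⊗ c₁ + a₂ ⊗ b₂ ⊗ c₂ then each S_k = c₁[k]·a₁b₁ᵀ + c₂[k]·a₂b₂ᵀ. S₀ and S₁ are linearly independent, so a₁b₁ᵀ and a₂b₂ᵀ must span the same plane of matrices: they are the rank-1 matrices of the form x·S₀ + y·S₁.
The 2×2 minor of x·S₀ + y·S₁ on rows {0,1}, columns {0,1} is −84·x² + 84·y² = (-84)·(x − y)(x + y), vanishing at (x:y) = (1:1) and (1:-1).
M₁ = S₀ + S₁ = [[24, 12, -36], [16, 8, -24]] = 4·[3, 2][2, 1, -3]ᵀ and M₂ = S₀ − S₁ = [[-36, 24, -24], [-12, 8, -8]] = (-4)·[3, 1][3, -2, 2]ᵀ, so take a₁ = [3, 2], b₁ = [2, 1, -3], a₂ = [3, 1], b₂ = [3, -2, 2].
Each slice is an integer combination of E₁ = a₁b₁ᵀ and E₂ = a₂b₂ᵀ: S₀ = 2·E₁ − 2·E₂, S₁ = 2·E₁ + 2·E₂, S₂ = 0; reading off coefficients, c₁ = [2, 2, 0] and c₂ = [-2, 2, 0].
Hence T = [3, 2] ⊗ [2, 1, -3] ⊗ [2, 2, 0] + [3, 1] ⊗ [3, -2, 2] ⊗ [-2, 2, 0], so rank(T) ≤ 2.
These bounds meet, so rank(T) = 2.
Check entry T[0,0,0] = -6: (3)·(2)·(2) + (3)·(3)·(-2) = -6.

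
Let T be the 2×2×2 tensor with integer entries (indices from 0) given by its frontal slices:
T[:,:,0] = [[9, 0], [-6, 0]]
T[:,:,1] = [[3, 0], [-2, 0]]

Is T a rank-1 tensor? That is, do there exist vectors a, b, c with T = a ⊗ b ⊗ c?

If T = a ⊗ b ⊗ c then every fibre of T is a multiple of the corresponding factor, so read the factors off the fibres through the nonzero entry T[0,0,0] = 9.
The mode-1 fibre T[:,0,0] = [9, -6] gives a = [3, -2] (primitive direction); the mode-2 fibre T[0,:,0] = [9, 0] gives b = [1, 0]; then c[k] = T[0,0,k] / (a[0]·b[0]) = [9, 3] / 3 = [3, 1].
Expanding [3, -2] ⊗ [1, 0] ⊗ [3, 1] reproduces all 8 entries of T, so T = [3, -2] ⊗ [1, 0] ⊗ [3, 1] and rank(T) ≤ 1.
Equivalently every frontal slice T[:,:,k] is c[k] times the rank-1 matrix [3, -2] ⊗ [1, 0]. So T has rank 1 (it is nonzero).

Yes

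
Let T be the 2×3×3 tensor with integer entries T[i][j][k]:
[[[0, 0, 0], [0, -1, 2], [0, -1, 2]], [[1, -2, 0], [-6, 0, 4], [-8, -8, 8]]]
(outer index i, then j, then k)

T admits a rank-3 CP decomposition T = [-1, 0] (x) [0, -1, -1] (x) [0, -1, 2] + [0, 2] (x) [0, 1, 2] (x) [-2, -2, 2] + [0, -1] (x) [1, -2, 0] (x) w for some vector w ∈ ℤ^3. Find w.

w = [-1, 2, 0]

Subtract the known terms from T to get the rank-1 residual R = [0, -1] (x) [1, -2, 0] (x) w, so R[i,j,k] = a[i]·b[j]·w[k]. Pick indices with nonzero a[1]·b[0] = (-1)·(1) = -1. Only the fibre through (1,0,·) is needed: R[1,0,:] = T[1,0,:] − Σₗ aₗ[1]bₗ[0]cₗ = [1, -2, 0] − (0)·(0)·[0, -1, 2] − (2)·(0)·[-2, -2, 2] = [1, -2, 0]. Then w[k] = R[1,0,k] / -1 for each k, giving w = [1, -2, 0] / -1 = [-1, 2, 0].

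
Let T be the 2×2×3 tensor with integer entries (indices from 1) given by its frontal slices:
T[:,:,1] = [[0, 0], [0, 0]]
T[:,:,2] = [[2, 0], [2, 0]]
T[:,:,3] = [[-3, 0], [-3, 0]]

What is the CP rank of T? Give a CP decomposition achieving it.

Lower bound: T ≠ 0 (e.g. T[1,1,2] = 2), so rank(T) ≥ 1.
Upper bound: the mode-1 fibre T[:,1,2] = [2, 2] gives a = [1, 1] (primitive direction); the mode-2 fibre T[1,:,2] = [2, 0] gives b = [1, 0]; then c[k] = T[1,1,k] / (a[1]·b[1]) = [0, 2, -3] / 1 = [0, 2, -3].
Expanding [1, 1] ∘ [1, 0] ∘ [0, 2, -3] reproduces all 12 entries of T, so T = [1, 1] ∘ [1, 0] ∘ [0, 2, -3] and rank(T) ≤ 1.
These bounds meet, so rank(T) = 1.

rank(T) = 1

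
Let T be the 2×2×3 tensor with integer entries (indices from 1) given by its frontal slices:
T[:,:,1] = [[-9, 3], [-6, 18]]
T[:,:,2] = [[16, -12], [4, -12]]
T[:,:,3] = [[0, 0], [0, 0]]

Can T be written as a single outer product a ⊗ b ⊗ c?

No

The mode-3 unfolding of T (rows indexed by k, columns by (i,j) = (1,1), (1,2), (2,1), (2,2)) is [[-9, 3, -6, 18], [16, -12, 4, -12], [0, 0, 0, 0]].
There the 2×2 minor on rows k ∈ {1, 2}, columns (i,j) ∈ {(1,1), (1,2)} is det [[-9, 3], [16, -12]] = 60 ≠ 0, so this unfolding has rank ≥ 2; CP rank is at least every unfolding rank, so rank(T) ≥ 2.
In particular rank(T) ≥ 2 > 1, so T is not rank-1.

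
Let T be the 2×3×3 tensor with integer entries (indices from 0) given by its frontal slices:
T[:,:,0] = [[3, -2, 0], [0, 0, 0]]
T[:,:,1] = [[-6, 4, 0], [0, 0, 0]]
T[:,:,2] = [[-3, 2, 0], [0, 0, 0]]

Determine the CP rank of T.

1

Lower bound: T ≠ 0 (e.g. T[0,0,0] = 3), so rank(T) ≥ 1.
Upper bound: the mode-1 fibre T[:,0,0] = [3, 0] gives a = [1, 0] (primitive direction); the mode-2 fibre T[0,:,0] = [3, -2, 0] gives b = [3, -2, 0]; then c[k] = T[0,0,k] / (a[0]·b[0]) = [3, -6, -3] / 3 = [1, -2, -1].
Expanding [1, 0] (x) [3, -2, 0] (x) [1, -2, -1] reproduces all 18 entries of T, so T = [1, 0] (x) [3, -2, 0] (x) [1, -2, -1] and rank(T) ≤ 1.
These bounds meet, so rank(T) = 1.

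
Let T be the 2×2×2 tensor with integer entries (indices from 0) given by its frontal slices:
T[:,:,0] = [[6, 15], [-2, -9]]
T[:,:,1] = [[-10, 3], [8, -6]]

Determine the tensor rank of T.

2

Lower bound: in the mode-3 unfolding of T (rows indexed by k, columns by (i,j)) the 2×2 minor on rows k ∈ {0, 1}, columns (i,j) ∈ {(0,0), (0,1)} is det [[6, 15], [-10, 3]] = 168 ≠ 0, so that unfolding has rank ≥ 2 and hence rank(T) ≥ 2 (CP rank is at least every unfolding rank, though it can be larger).
Upper bound: with S_k = T[:,:,k], the two rank-1 terms a₁b₁ᵀ, a₂b₂ᵀ are the rank-1 members of the pencil x·S₀ + y·S₁.
det(x·S₀ + y·S₁) is −24·x² − 60·xy + 36·y² = (-12)·(x + 3·y)(2·x − y), vanishing at (x:y) = (3:-1) and (1:2).
M₁ = 3·S₀ − S₁ = [[28, 42], [-14, -21]] = 7·(2, -1)(2, 3)ᵀ and M₂ = S₀ + 2·S₁ = [[-14, 21], [14, -21]] = (-7)·(1, -1)(2, -3)ᵀ, so take a₁ = (2, -1), b₁ = (2, 3), a₂ = (1, -1), b₂ = (2, -3).
Each slice is an integer combination of E₁ = a₁b₁ᵀ and E₂ = a₂b₂ᵀ: S₀ = 2·E₁ − E₂, S₁ = −E₁ − 3·E₂; reading off coefficients, c₁ = (2, -1) and c₂ = (-1, -3).
Hence T = (2, -1) ⊗ (2, 3) ⊗ (2, -1) + (1, -1) ⊗ (2, -3) ⊗ (-1, -3), so rank(T) ≤ 2.
These bounds meet, so rank(T) = 2.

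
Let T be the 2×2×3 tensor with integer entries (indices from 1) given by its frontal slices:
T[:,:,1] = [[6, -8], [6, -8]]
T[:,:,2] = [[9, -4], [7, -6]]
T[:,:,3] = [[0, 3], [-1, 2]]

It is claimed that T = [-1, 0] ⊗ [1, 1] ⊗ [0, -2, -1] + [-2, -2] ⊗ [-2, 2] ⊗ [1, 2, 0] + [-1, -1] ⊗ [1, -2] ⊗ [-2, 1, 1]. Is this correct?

Reconstruct entrywise from the claimed factors. For example, T[1,2,3] = 3 and Σₗ aₗ[1]bₗ[2]cₗ[3] = (-1)·(1)·(-1) + (-2)·(2)·(0) + (-1)·(-2)·(1) = 3; checking all 12 entries, every one matches. The claim holds.

Yes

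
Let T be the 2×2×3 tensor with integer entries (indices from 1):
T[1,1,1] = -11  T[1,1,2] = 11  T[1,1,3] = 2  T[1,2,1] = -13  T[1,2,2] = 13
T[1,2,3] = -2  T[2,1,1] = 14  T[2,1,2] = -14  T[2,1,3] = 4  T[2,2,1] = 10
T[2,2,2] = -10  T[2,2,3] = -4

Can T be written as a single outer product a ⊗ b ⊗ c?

No

The mode-3 unfolding of T (rows indexed by k, columns by (i,j) = (1,1), (1,2), (2,1), (2,2)) is [[-11, -13, 14, 10], [11, 13, -14, -10], [2, -2, 4, -4]].
There the 2×2 minor on rows k ∈ {1, 3}, columns (i,j) ∈ {(1,1), (1,2)} is det [[-11, -13], [2, -2]] = 48 ≠ 0, so this unfolding has rank ≥ 2; CP rank is at least every unfolding rank, so rank(T) ≥ 2.
In particular rank(T) ≥ 2 > 1, so T is not rank-1.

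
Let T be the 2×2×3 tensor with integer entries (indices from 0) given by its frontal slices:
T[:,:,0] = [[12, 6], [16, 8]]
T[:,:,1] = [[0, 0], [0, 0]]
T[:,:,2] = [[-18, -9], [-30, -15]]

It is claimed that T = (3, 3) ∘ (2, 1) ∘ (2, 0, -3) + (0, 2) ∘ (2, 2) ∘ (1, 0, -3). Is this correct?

Reconstruct entry (1,1,0) from the claimed factors: Σₗ aₗ[1]bₗ[1]cₗ[0] = (3)·(1)·(2) + (2)·(2)·(1) = 10, but T[1,1,0] = 8. The claim is false.

No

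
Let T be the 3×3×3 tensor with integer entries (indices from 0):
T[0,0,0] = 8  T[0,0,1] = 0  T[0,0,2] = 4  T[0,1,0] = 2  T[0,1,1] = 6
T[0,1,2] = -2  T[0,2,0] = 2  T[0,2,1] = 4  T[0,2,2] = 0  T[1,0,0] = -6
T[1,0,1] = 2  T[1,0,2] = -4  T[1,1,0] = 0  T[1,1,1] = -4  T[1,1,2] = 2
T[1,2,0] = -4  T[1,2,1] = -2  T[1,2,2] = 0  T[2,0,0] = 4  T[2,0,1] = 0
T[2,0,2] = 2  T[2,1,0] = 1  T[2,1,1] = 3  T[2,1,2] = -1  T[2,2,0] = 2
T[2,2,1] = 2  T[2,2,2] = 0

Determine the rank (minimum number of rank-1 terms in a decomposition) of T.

3

Lower bound: the mode-3 unfolding of T (rows indexed by k, columns by (i,j) = (0,0), (0,1), (0,2), (1,0), (1,1), (1,2), (2,0), (2,1), (2,2)) is [[8, 2, 2, -6, 0, -4, 4, 1, 2], [0, 6, 4, 2, -4, -2, 0, 3, 2], [4, -2, 0, -4, 2, 0, 2, -1, 0]].
There the 3×3 minor on rows k ∈ {0, 1, 2}, columns (i,j) ∈ {(0,0), (0,1), (0,2)} is det [[8, 2, 2], [0, 6, 4], [4, -2, 0]] = 48 ≠ 0, so this unfolding has rank ≥ 3; CP rank is at least every unfolding rank, so rank(T) ≥ 3. (Flattening ranks never certify an upper bound on CP rank; for that we must actually write T with 3 rank-1 terms.)
Upper bound: T is a sum of 3 rank-1 terms, T = (1, 1, 0) ⊗ (0, 0, 1) ⊗ (-2, 0, 0) + (2, -2, 1) ⊗ (2, -1, 0) ⊗ (1, -1, 1) + (2, -1, 1) ⊗ (1, 1, 1) ⊗ (2, 2, 0) (written with every a and b primitive with positive leading entry and the scale carried by c; CP decompositions are not unique, and this one is verified by expanding entrywise), so rank(T) ≤ 3.
These bounds meet, so rank(T) = 3.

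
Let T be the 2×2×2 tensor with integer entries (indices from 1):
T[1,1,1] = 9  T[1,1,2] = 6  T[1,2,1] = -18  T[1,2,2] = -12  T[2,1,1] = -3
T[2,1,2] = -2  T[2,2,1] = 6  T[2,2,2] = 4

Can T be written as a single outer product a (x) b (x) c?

The mode-1 fibre T[:,1,1] = [9, -3] gives a = (3, -1) (primitive direction); the mode-2 fibre T[1,:,1] = [9, -18] gives b = (1, -2); then c[k] = T[1,1,k] / (a[1]·b[1]) = [9, 6] / 3 = (3, 2).
Expanding (3, -1) (x) (1, -2) (x) (3, 2) reproduces all 8 entries of T, so T = (3, -1) (x) (1, -2) (x) (3, 2) and rank(T) ≤ 1.
Equivalently every frontal slice T[:,:,k] is c[k] times the rank-1 matrix (3, -1) (x) (1, -2). So T has rank 1 (it is nonzero).

Yes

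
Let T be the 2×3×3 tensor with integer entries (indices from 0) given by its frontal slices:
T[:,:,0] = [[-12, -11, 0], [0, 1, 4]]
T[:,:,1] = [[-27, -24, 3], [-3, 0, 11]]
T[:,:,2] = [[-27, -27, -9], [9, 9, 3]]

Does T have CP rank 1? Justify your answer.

No

The mode-1 unfolding of T (rows indexed by i, columns by (j,k) = (0,0), (0,1), (0,2), (1,0), (1,1), (1,2), (2,0), (2,1), (2,2)) is [[-12, -27, -27, -11, -24, -27, 0, 3, -9], [0, -3, 9, 1, 0, 9, 4, 11, 3]].
There the 2×2 minor on rows i ∈ {0, 1}, columns (j,k) ∈ {(0,0), (0,1)} is det [[-12, -27], [0, -3]] = 36 ≠ 0, so this unfolding has rank ≥ 2; CP rank is at least every unfolding rank, so rank(T) ≥ 2.
In particular rank(T) ≥ 2 > 1, so T is not rank-1.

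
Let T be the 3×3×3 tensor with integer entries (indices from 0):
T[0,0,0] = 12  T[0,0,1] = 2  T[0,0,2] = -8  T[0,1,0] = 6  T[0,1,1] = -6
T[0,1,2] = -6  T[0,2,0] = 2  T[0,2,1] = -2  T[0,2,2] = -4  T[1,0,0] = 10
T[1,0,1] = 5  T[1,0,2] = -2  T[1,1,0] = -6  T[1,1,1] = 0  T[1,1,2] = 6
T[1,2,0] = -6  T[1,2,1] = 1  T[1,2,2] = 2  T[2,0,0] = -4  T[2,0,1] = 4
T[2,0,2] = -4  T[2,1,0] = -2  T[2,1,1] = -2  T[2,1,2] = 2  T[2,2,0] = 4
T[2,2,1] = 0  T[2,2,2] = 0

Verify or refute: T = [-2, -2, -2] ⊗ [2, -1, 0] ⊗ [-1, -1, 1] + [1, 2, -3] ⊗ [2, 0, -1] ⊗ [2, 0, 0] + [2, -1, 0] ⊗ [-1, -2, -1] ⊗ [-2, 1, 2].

No

Reconstruct entry (2,0,0) from the claimed factors: Σₗ aₗ[2]bₗ[0]cₗ[0] = (-2)·(2)·(-1) + (-3)·(2)·(2) + (0)·(-1)·(-2) = -8, but T[2,0,0] = -4. The claim is false.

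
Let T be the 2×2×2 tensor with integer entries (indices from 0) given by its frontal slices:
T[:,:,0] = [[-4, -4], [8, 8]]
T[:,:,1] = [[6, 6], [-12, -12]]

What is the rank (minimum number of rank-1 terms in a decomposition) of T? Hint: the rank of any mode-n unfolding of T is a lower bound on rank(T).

Lower bound: T ≠ 0 (e.g. T[0,0,0] = -4), so rank(T) ≥ 1.
Upper bound: if T = a ⊗ b ⊗ c then every fibre of T is a multiple of the corresponding factor, so read the factors off the fibres through the nonzero entry T[0,0,0] = -4.
The mode-1 fibre T[:,0,0] = [-4, 8] gives a = (1, -2) (primitive direction); the mode-2 fibre T[0,:,0] = [-4, -4] gives b = (1, 1); then c[k] = T[0,0,k] / (a[0]·b[0]) = [-4, 6] / 1 = (-4, 6).
Expanding (1, -2) ⊗ (1, 1) ⊗ (-4, 6) reproduces all 8 entries of T, so T = (1, -2) ⊗ (1, 1) ⊗ (-4, 6) and rank(T) ≤ 1.
These bounds meet, so rank(T) = 1.
Check entry T[0,0,0] = -4: (1)·(1)·(-4) = -4.

1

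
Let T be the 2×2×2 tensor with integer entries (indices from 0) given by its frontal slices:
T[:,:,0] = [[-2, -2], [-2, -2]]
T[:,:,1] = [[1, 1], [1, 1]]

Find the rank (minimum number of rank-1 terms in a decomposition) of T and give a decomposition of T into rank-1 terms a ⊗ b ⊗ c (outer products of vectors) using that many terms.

rank(T) = 1

Lower bound: T ≠ 0 (e.g. T[0,0,0] = -2), so rank(T) ≥ 1.
Upper bound: the mode-1 fibre T[:,0,0] = [-2, -2] gives a = [1, 1] (primitive direction); the mode-2 fibre T[0,:,0] = [-2, -2] gives b = [1, 1]; then c[k] = T[0,0,k] / (a[0]·b[0]) = [-2, 1] / 1 = [-2, 1].
Expanding [1, 1] ⊗ [1, 1] ⊗ [-2, 1] reproduces all 8 entries of T, so T = [1, 1] ⊗ [1, 1] ⊗ [-2, 1] and rank(T) ≤ 1.
These bounds meet, so rank(T) = 1.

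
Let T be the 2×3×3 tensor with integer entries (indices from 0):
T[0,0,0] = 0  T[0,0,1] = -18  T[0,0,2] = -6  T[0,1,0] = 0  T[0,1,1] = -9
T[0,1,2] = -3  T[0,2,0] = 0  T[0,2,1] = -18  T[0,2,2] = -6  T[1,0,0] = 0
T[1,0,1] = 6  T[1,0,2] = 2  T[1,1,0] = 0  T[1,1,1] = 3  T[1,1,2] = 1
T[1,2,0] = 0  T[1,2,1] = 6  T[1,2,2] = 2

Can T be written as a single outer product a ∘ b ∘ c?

The mode-1 fibre T[:,0,1] = [-18, 6] gives a = [3, -1] (primitive direction); the mode-2 fibre T[0,:,1] = [-18, -9, -18] gives b = [2, 1, 2]; then c[k] = T[0,0,k] / (a[0]·b[0]) = [0, -18, -6] / 6 = [0, -3, -1].
Expanding [3, -1] ∘ [2, 1, 2] ∘ [0, -3, -1] reproduces all 18 entries of T, so T = [3, -1] ∘ [2, 1, 2] ∘ [0, -3, -1] and rank(T) ≤ 1.
Equivalently every frontal slice T[:,:,k] is c[k] times the rank-1 matrix [3, -1] ∘ [2, 1, 2]. So T has rank 1 (it is nonzero).

Yes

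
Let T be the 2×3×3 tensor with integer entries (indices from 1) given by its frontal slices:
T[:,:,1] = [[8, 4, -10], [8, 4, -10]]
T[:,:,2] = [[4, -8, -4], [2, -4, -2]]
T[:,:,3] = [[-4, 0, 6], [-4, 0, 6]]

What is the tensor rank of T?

3

Lower bound: the mode-2 unfolding of T (rows indexed by j, columns by (i,k) = (1,1), (1,2), (1,3), (2,1), (2,2), (2,3)) is [[8, 4, -4, 8, 2, -4], [4, -8, 0, 4, -4, 0], [-10, -4, 6, -10, -2, 6]].
There the 3×3 minor on rows j ∈ {1, 2, 3}, columns (i,k) ∈ {(1,1), (1,2), (1,3)} is det [[8, 4, -4], [4, -8, 0], [-10, -4, 6]] = -96 ≠ 0, so this unfolding has rank ≥ 3; CP rank is at least every unfolding rank, so rank(T) ≥ 3. (This is only a lower bound: in general the CP rank may exceed every unfolding rank, so we still need to exhibit 3 rank-1 terms summing to T.)
Upper bound: T is a sum of 3 rank-1 terms, T = [1, 1] ∘ [0, 2, 1] ∘ [-2, 0, 2] + [1, 1] ∘ [1, 1, -1] ∘ [8, 0, -4] + [2, 1] ∘ [1, -2, -1] ∘ [0, 2, 0] (written with every a and b primitive with positive leading entry and the scale carried by c; CP decompositions are not unique, and this one is verified by expanding entrywise), so rank(T) ≤ 3.
These bounds meet, so rank(T) = 3.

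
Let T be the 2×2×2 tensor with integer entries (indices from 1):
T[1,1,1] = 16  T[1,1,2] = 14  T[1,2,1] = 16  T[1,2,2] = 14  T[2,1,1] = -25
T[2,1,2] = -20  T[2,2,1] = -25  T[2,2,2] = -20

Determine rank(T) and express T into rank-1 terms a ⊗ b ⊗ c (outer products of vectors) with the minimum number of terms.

Lower bound: in the mode-1 unfolding of T (rows indexed by i, columns by (j,k)) the 2×2 minor on rows i ∈ {1, 2}, columns (j,k) ∈ {(1,1), (1,2)} is det [[16, 14], [-25, -20]] = 30 ≠ 0, so that unfolding has rank ≥ 2 and hence rank(T) ≥ 2 (CP rank is at least every unfolding rank, though it can be larger).
Upper bound: T[:,j,:] = b[j]·M for every slice, with b = [1, 1] and M = [[16, 14], [-25, -20]] (rows i, columns k).
Splitting M by its rows (i = 1, 2), M = [1, 0][16, 14]ᵀ + [0, 1][-25, -20]ᵀ.
Hence T = [1, 0] ⊗ [1, 1] ⊗ [16, 14] + [0, 1] ⊗ [1, 1] ⊗ [-25, -20], so rank(T) ≤ 2.
These bounds meet, so rank(T) = 2.

rank(T) = 2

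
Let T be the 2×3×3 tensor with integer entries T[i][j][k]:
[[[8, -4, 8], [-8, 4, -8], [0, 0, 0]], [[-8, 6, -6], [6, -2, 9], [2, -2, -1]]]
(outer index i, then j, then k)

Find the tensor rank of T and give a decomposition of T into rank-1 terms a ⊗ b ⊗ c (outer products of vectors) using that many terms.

rank(T) = 3

Lower bound: the mode-2 unfolding of T (rows indexed by j, columns by (i,k) = (0,0), (0,1), (0,2), (1,0), (1,1), (1,2)) is [[8, -4, 8, -8, 6, -6], [-8, 4, -8, 6, -2, 9], [0, 0, 0, 2, -2, -1]].
There the 3×3 minor on rows j ∈ {0, 1, 2}, columns (i,k) ∈ {(0,0), (1,0), (1,1)} is det [[8, -8, 6], [-8, 6, -2], [0, 2, -2]] = -32 ≠ 0, so this unfolding has rank ≥ 3; CP rank is at least every unfolding rank, so rank(T) ≥ 3. (Flattening ranks never certify an upper bound on CP rank; for that we must actually write T with 3 rank-1 terms.)
Upper bound: T is a sum of 3 rank-1 terms, T = (0, 1) ⊗ (0, 1, -1) ⊗ (-2, 2, 1) + (0, 1) ⊗ (1, 0, 0) ⊗ (0, 2, 2) + (1, -1) ⊗ (1, -1, 0) ⊗ (8, -4, 8) (one valid choice — decompositions are not unique — normalised so each a, b is primitive with positive first nonzero entry; check it by expanding all entries), so rank(T) ≤ 3.
These bounds meet, so rank(T) = 3.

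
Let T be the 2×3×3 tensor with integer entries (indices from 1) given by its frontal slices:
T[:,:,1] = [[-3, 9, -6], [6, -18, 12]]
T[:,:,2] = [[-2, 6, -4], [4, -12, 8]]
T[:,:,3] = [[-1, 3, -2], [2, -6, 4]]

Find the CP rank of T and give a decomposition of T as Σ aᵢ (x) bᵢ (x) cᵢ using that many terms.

Lower bound: T ≠ 0 (e.g. T[1,1,1] = -3), so rank(T) ≥ 1.
Upper bound: if T = a (x) b (x) c then every fibre of T is a multiple of the corresponding factor, so read the factors off the fibres through the nonzero entry T[1,1,1] = -3.
The mode-1 fibre T[:,1,1] = [-3, 6] gives a = [1, -2] (primitive direction); the mode-2 fibre T[1,:,1] = [-3, 9, -6] gives b = [1, -3, 2]; then c[k] = T[1,1,k] / (a[1]·b[1]) = [-3, -2, -1] / 1 = [-3, -2, -1].
Expanding [1, -2] (x) [1, -3, 2] (x) [-3, -2, -1] reproduces all 18 entries of T, so T = [1, -2] (x) [1, -3, 2] (x) [-3, -2, -1] and rank(T) ≤ 1.
These bounds meet, so rank(T) = 1.

rank(T) = 1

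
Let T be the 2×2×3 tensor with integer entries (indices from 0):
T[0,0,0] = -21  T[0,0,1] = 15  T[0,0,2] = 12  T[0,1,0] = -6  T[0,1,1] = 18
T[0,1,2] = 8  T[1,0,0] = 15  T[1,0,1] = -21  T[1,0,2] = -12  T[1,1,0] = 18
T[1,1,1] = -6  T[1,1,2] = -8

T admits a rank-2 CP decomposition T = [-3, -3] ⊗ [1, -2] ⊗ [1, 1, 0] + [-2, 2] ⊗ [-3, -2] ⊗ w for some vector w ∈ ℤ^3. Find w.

w = [-3, 3, 2]

Subtract the known terms from T to get the rank-1 residual R = [-2, 2] ⊗ [-3, -2] ⊗ w, so R[i,j,k] = a[i]·b[j]·w[k]. Pick indices with nonzero a[0]·b[0] = (-2)·(-3) = 6. Only the fibre through (0,0,·) is needed: R[0,0,:] = T[0,0,:] − Σₗ aₗ[0]bₗ[0]cₗ = [-21, 15, 12] − (-3)·(1)·[1, 1, 0] = [-18, 18, 12]. Then w[k] = R[0,0,k] / 6 for each k, giving w = [-18, 18, 12] / 6 = [-3, 3, 2].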